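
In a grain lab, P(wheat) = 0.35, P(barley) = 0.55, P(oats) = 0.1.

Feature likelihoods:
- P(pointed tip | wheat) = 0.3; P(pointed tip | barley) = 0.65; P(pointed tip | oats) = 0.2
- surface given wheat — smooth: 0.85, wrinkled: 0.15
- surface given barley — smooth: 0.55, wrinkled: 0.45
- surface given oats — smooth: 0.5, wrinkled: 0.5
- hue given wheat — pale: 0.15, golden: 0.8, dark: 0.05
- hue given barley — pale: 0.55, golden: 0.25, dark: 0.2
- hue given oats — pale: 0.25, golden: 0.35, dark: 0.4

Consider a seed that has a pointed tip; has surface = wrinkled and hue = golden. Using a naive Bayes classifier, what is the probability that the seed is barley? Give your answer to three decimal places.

0.714

wheat: 0.35 × 0.3 × 0.15 × 0.8 = 0.0126
barley: 0.55 × 0.65 × 0.45 × 0.25 = 0.04021875
oats: 0.1 × 0.2 × 0.5 × 0.35 = 0.0035
P(barley | x) = 0.04021875 / 0.05631875 ≈ 0.714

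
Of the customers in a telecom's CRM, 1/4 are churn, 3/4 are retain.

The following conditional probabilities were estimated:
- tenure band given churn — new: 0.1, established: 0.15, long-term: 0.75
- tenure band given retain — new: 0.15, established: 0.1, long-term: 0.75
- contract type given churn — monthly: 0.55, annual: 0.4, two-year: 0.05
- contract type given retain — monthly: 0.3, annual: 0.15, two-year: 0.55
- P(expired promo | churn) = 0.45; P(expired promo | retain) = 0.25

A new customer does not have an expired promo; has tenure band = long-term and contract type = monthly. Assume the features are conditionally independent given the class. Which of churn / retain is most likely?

churn: 0.25 × 0.75 × 0.55 × (1−0.45) = 0.05671875
retain: 0.75 × 0.75 × 0.3 × (1−0.25) = 0.1265625
Highest score → retain.

retain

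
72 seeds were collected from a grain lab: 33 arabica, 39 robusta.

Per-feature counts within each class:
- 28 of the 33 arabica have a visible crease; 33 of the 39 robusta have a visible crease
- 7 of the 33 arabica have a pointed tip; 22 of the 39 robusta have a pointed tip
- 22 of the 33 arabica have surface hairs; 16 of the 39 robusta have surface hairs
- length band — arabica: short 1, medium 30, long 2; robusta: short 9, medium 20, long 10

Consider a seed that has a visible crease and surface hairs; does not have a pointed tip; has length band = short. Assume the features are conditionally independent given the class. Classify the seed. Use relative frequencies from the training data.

robusta

arabica: (33/72) × (28/33) × (26/33) × (22/33) × (1/33) ≈ 0.00618984
robusta: (39/72) × (33/39) × (17/39) × (16/39) × (9/39) ≈ 0.0189147
Highest score → robusta.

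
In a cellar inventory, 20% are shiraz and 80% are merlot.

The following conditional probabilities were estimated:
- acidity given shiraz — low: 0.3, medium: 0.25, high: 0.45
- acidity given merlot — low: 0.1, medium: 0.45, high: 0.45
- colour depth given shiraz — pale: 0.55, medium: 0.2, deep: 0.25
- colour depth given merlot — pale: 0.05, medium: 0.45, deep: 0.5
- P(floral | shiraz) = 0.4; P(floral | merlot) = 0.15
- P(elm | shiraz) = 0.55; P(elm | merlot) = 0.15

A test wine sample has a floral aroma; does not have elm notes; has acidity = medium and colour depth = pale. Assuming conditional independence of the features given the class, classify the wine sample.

shiraz

shiraz: 0.2 × 0.25 × 0.55 × 0.4 × (1−0.55) = 0.00495
merlot: 0.8 × 0.45 × 0.05 × 0.15 × (1−0.15) = 0.002295
Highest score → shiraz.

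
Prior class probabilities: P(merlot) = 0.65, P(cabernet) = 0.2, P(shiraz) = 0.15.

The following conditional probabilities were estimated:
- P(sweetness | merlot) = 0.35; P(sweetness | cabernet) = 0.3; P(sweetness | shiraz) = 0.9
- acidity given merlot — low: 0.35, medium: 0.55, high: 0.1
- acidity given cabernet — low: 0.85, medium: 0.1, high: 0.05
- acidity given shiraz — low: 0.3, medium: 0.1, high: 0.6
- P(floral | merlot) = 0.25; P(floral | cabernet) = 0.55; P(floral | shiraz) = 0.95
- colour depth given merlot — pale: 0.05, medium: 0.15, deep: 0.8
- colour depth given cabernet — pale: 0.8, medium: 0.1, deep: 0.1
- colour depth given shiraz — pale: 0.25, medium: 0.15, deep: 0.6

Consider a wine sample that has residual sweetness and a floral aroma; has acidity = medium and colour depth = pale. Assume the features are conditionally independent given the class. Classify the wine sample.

merlot: 0.65 × 0.35 × 0.55 × 0.25 × 0.05 = 0.0015640625
cabernet: 0.2 × 0.3 × 0.1 × 0.55 × 0.8 = 0.00264
shiraz: 0.15 × 0.9 × 0.1 × 0.95 × 0.25 = 0.00320625
Highest score → shiraz.

shiraz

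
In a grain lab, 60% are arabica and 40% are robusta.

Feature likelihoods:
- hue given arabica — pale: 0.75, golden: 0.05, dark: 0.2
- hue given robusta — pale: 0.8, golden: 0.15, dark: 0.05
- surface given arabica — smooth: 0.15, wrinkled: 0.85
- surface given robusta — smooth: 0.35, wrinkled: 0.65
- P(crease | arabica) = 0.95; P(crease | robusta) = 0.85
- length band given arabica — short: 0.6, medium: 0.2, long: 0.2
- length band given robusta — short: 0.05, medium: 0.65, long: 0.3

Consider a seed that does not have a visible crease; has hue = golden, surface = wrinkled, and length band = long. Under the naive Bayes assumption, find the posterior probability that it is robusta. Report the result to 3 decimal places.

arabica: 0.6 × 0.05 × 0.85 × (1−0.95) × 0.2 = 0.000255
robusta: 0.4 × 0.15 × 0.65 × (1−0.85) × 0.3 = 0.001755
P(robusta | x) = 0.001755 / 0.00201 ≈ 0.873

0.873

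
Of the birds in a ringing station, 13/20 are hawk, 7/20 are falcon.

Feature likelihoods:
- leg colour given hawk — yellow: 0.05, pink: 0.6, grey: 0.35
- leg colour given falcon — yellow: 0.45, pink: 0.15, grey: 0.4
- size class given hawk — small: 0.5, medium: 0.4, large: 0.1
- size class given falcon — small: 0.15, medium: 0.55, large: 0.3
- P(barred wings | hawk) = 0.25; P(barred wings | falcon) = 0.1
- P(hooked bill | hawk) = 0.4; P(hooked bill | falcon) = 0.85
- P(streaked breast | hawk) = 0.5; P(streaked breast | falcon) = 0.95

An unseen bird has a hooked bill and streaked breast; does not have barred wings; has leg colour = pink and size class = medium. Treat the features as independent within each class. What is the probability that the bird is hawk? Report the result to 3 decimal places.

0.527

hawk: 0.65 × 0.6 × 0.4 × (1−0.25) × 0.4 × 0.5 = 0.0234
falcon: 0.35 × 0.15 × 0.55 × (1−0.1) × 0.85 × 0.95 = 0.02098490625
P(hawk | x) = 0.0234 / 0.04438490625 ≈ 0.527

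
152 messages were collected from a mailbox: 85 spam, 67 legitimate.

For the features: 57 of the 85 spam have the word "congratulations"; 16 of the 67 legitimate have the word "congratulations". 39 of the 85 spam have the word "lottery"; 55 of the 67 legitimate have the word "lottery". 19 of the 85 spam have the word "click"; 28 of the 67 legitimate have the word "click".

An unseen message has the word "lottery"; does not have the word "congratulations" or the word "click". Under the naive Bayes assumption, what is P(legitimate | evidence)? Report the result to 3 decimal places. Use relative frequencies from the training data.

0.710

spam: (85/152) × (28/85) × (39/85) × (66/85) ≈ 0.0656274
legitimate: (67/152) × (51/67) × (55/67) × (39/67) ≈ 0.160326
P(legitimate | x) = 0.160326 / 0.2259534 ≈ 0.710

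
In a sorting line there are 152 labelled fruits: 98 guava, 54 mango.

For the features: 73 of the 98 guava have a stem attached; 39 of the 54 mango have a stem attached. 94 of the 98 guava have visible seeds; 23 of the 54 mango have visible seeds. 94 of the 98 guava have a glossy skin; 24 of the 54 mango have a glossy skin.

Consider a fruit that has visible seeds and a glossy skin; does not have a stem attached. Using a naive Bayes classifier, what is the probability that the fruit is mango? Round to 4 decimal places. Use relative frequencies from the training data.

guava: (98/152) × (25/98) × (94/98) × (94/98) ≈ 0.151321
mango: (54/152) × (15/54) × (23/54) × (24/54) ≈ 0.018681
P(mango | x) = 0.018681 / 0.170002 ≈ 0.1099

0.1099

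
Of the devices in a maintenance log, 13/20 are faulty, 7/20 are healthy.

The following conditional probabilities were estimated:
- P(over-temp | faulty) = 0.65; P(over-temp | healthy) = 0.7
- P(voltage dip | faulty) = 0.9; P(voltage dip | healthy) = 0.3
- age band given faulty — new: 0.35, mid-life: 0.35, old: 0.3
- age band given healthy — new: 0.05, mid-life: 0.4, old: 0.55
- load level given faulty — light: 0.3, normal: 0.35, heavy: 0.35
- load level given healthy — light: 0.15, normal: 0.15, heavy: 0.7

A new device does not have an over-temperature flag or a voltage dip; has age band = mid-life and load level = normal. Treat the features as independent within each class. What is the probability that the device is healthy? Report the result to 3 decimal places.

faulty: 0.65 × (1−0.65) × (1−0.9) × 0.35 × 0.35 = 0.002786875
healthy: 0.35 × (1−0.7) × (1−0.3) × 0.4 × 0.15 = 0.00441
P(healthy | x) = 0.00441 / 0.007196875 ≈ 0.613

0.613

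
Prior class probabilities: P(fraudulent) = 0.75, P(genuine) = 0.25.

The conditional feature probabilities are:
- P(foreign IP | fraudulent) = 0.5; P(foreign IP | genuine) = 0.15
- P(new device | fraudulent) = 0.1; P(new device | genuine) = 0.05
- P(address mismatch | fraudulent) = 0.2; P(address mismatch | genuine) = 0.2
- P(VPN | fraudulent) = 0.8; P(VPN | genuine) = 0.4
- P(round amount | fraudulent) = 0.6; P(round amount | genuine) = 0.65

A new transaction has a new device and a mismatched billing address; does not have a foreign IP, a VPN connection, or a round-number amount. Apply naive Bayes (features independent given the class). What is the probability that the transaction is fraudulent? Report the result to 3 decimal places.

0.573

fraudulent: 0.75 × (1−0.5) × 0.1 × 0.2 × (1−0.8) × (1−0.6) = 0.0006
genuine: 0.25 × (1−0.15) × 0.05 × 0.2 × (1−0.4) × (1−0.65) = 0.00044625
P(fraudulent | x) = 0.0006 / 0.00104625 ≈ 0.573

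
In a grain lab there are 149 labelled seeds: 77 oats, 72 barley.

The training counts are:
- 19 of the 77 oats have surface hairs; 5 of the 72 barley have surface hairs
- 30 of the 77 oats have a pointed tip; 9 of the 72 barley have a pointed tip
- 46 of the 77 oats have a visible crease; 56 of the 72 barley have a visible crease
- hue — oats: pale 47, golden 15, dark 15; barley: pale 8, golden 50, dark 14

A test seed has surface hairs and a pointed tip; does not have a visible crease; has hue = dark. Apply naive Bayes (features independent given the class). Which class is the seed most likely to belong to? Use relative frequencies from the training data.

oats: (77/149) × (19/77) × (30/77) × (31/77) × (15/77) ≈ 0.00389645
barley: (72/149) × (5/72) × (9/72) × (16/72) × (14/72) ≈ 0.000181249
Highest score → oats.

oats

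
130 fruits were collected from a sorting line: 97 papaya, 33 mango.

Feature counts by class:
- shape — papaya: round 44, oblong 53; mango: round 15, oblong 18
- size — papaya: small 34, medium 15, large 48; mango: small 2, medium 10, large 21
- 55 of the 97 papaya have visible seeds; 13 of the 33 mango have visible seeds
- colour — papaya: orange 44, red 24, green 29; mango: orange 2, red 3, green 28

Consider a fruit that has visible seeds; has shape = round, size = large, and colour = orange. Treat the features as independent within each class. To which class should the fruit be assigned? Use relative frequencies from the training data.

papaya

papaya: (97/130) × (44/97) × (48/97) × (55/97) × (44/97) ≈ 0.0430775
mango: (33/130) × (15/33) × (21/33) × (13/33) × (2/33) ≈ 0.00175307
Highest score → papaya.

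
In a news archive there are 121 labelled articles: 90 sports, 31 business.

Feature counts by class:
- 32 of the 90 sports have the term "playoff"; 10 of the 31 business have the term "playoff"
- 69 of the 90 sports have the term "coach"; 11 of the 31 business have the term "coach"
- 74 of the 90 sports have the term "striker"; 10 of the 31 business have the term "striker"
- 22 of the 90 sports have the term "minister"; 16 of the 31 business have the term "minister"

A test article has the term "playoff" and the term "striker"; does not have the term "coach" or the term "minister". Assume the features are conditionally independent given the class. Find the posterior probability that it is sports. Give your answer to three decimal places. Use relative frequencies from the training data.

0.822

sports: (90/121) × (32/90) × (21/90) × (74/90) × (68/90) ≈ 0.0383351
business: (31/121) × (10/31) × (20/31) × (10/31) × (15/31) ≈ 0.00832244
P(sports | x) = 0.0383351 / 0.04665754 ≈ 0.822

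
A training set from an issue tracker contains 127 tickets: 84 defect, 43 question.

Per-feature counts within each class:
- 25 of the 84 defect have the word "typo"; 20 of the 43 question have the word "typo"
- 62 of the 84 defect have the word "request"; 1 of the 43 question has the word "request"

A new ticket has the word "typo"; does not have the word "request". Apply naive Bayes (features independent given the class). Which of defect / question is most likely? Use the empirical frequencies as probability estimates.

question

defect: (84/127) × (25/84) × (22/84) ≈ 0.0515561
question: (43/127) × (20/43) × (42/43) ≈ 0.153818
Highest score → question.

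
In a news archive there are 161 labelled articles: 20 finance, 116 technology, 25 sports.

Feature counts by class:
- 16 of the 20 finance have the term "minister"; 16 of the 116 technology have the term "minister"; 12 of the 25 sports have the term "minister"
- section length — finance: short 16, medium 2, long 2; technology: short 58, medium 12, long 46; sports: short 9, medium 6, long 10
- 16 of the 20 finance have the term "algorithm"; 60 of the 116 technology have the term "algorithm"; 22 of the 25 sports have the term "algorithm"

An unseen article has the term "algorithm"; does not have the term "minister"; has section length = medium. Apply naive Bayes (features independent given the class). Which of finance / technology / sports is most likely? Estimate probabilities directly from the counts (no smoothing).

technology

finance: (20/161) × (4/20) × (2/20) × (16/20) ≈ 0.00198758
technology: (116/161) × (100/116) × (12/116) × (60/116) ≈ 0.0332346
sports: (25/161) × (13/25) × (6/25) × (22/25) ≈ 0.0170534
Highest score → technology.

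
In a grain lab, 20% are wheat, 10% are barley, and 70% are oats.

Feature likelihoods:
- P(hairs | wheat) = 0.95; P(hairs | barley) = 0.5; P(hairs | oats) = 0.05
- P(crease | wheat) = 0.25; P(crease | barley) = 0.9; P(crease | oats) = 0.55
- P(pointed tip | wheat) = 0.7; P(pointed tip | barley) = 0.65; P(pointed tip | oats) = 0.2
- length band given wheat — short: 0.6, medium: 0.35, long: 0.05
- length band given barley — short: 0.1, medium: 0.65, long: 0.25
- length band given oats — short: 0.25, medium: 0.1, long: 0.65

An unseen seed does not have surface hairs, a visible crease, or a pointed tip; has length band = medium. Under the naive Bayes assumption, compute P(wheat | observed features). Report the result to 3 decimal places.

0.030

wheat: 0.2 × (1−0.95) × (1−0.25) × (1−0.7) × 0.35 = 0.0007875
barley: 0.1 × (1−0.5) × (1−0.9) × (1−0.65) × 0.65 = 0.0011375
oats: 0.7 × (1−0.05) × (1−0.55) × (1−0.2) × 0.1 = 0.02394
P(wheat | x) = 0.0007875 / 0.025865 ≈ 0.030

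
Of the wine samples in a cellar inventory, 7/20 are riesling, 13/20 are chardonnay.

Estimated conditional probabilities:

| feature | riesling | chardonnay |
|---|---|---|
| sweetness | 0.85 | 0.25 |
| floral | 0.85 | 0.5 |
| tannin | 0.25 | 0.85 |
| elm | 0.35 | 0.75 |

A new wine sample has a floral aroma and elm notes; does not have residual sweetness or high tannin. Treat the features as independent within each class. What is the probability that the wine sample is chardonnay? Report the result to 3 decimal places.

0.701

riesling: 0.35 × (1−0.85) × 0.85 × (1−0.25) × 0.35 = 0.0117140625
chardonnay: 0.65 × (1−0.25) × 0.5 × (1−0.85) × 0.75 = 0.027421875
P(chardonnay | x) = 0.027421875 / 0.0391359375 ≈ 0.701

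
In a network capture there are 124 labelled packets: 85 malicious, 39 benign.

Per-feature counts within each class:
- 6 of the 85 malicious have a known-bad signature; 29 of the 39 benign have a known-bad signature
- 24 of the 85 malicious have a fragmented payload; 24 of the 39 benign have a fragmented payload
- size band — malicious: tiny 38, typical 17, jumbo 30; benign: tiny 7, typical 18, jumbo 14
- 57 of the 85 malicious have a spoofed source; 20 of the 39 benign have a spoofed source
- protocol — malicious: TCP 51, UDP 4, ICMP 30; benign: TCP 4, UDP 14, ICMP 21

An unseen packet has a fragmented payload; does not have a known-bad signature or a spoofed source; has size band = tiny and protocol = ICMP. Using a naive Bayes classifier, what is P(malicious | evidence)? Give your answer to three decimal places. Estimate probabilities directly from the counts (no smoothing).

malicious: (85/124) × (79/85) × (24/85) × (38/85) × (28/85) × (30/85) ≈ 0.00934983
benign: (39/124) × (10/39) × (24/39) × (7/39) × (19/39) × (21/39) ≈ 0.0023367
P(malicious | x) = 0.00934983 / 0.01168653 ≈ 0.800

0.800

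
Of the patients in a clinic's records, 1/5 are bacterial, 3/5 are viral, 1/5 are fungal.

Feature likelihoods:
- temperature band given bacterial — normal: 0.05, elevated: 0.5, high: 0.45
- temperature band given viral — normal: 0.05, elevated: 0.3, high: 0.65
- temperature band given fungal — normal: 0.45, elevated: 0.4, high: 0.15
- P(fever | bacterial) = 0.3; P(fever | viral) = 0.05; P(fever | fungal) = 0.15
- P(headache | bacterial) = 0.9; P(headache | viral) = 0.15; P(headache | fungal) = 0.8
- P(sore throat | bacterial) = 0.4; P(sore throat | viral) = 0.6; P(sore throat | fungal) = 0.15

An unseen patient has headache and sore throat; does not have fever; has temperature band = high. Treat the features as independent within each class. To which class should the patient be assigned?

bacterial: 0.2 × 0.45 × (1−0.3) × 0.9 × 0.4 = 0.02268
viral: 0.6 × 0.65 × (1−0.05) × 0.15 × 0.6 = 0.033345
fungal: 0.2 × 0.15 × (1−0.15) × 0.8 × 0.15 = 0.00306
Highest score → viral.

viral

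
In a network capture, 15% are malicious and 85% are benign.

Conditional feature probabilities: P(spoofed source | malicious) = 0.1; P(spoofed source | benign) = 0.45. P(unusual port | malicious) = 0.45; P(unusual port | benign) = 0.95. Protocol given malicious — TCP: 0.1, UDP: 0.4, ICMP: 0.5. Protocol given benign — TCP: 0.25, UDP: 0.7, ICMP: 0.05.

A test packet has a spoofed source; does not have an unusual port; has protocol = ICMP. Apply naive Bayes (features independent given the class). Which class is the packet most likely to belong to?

malicious

malicious: 0.15 × 0.1 × (1−0.45) × 0.5 = 0.004125
benign: 0.85 × 0.45 × (1−0.95) × 0.05 = 0.00095625
Highest score → malicious.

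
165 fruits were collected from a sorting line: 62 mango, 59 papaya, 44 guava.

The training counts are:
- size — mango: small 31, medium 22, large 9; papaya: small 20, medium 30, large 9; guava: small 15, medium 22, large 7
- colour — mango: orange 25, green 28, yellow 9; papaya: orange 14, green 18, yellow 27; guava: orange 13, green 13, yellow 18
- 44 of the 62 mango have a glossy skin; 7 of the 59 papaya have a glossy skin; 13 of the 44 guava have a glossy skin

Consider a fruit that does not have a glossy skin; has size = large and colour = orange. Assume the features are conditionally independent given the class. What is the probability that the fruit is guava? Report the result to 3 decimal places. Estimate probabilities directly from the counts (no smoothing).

0.332

mango: (62/165) × (9/62) × (25/62) × (18/62) ≈ 0.00638539
papaya: (59/165) × (9/59) × (14/59) × (52/59) ≈ 0.0114074
guava: (44/165) × (7/44) × (13/44) × (31/44) ≈ 0.00883108
P(guava | x) = 0.00883108 / 0.02662387 ≈ 0.332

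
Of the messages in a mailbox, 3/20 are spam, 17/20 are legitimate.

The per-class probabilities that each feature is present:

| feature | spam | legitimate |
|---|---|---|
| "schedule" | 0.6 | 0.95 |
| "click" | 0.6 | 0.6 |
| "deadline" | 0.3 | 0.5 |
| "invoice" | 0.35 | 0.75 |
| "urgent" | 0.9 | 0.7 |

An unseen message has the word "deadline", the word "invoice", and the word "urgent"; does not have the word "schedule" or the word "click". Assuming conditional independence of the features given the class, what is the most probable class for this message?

legitimate

spam: 0.15 × (1−0.6) × (1−0.6) × 0.3 × 0.35 × 0.9 = 0.002268
legitimate: 0.85 × (1−0.95) × (1−0.6) × 0.5 × 0.75 × 0.7 = 0.0044625
Highest score → legitimate.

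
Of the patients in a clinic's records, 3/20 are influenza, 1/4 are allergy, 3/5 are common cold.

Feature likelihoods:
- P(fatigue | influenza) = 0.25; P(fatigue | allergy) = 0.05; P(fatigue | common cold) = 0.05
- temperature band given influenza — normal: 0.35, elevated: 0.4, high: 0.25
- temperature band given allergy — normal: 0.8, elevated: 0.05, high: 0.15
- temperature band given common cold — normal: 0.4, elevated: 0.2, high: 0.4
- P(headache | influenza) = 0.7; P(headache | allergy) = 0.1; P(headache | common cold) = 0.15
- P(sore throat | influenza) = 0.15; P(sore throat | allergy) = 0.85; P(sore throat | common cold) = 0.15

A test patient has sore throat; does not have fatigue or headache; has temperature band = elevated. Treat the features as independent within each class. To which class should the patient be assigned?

common cold

influenza: 0.15 × (1−0.25) × 0.4 × (1−0.7) × 0.15 = 0.002025
allergy: 0.25 × (1−0.05) × 0.05 × (1−0.1) × 0.85 = 0.009084375
common cold: 0.6 × (1−0.05) × 0.2 × (1−0.15) × 0.15 = 0.014535
Highest score → common cold.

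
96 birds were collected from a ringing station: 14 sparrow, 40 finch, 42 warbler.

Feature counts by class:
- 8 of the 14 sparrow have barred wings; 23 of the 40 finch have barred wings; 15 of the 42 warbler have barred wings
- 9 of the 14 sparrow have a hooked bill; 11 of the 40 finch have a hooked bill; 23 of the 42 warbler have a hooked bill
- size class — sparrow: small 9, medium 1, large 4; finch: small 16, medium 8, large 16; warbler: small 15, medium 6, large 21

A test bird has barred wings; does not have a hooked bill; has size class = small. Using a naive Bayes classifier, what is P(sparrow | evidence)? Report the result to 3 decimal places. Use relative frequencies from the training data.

sparrow: (14/96) × (8/14) × (5/14) × (9/14) ≈ 0.0191327
finch: (40/96) × (23/40) × (29/40) × (16/40) ≈ 0.0694792
warbler: (42/96) × (15/42) × (19/42) × (15/42) ≈ 0.0252445
P(sparrow | x) = 0.0191327 / 0.1138564 ≈ 0.168

0.168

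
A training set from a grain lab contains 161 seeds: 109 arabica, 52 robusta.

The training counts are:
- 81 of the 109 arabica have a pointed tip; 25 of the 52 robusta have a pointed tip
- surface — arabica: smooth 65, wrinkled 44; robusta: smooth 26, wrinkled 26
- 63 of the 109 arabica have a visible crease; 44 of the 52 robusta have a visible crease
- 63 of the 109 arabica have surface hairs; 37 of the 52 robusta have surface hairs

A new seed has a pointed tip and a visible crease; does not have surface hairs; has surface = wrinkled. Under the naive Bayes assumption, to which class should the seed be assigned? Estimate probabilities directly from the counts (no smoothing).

arabica: (109/161) × (81/109) × (44/109) × (63/109) × (46/109) ≈ 0.0495371
robusta: (52/161) × (25/52) × (26/52) × (44/52) × (15/52) ≈ 0.0189505
Highest score → arabica.

arabica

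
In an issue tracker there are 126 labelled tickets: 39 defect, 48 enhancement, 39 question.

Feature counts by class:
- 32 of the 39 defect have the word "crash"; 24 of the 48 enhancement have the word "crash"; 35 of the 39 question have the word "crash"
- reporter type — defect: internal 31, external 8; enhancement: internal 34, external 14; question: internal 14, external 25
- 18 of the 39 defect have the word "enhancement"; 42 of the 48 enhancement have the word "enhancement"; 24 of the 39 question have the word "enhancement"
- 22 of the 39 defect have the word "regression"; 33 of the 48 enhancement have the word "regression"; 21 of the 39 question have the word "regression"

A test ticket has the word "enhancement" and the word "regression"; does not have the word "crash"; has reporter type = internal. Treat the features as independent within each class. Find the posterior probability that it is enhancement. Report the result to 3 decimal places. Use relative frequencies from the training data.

defect: (39/126) × (7/39) × (31/39) × (18/39) × (22/39) ≈ 0.0114972
enhancement: (48/126) × (24/48) × (34/48) × (42/48) × (33/48) ≈ 0.0811632
question: (39/126) × (4/39) × (14/39) × (24/39) × (21/39) ≈ 0.00377619
P(enhancement | x) = 0.0811632 / 0.09643659 ≈ 0.842

0.842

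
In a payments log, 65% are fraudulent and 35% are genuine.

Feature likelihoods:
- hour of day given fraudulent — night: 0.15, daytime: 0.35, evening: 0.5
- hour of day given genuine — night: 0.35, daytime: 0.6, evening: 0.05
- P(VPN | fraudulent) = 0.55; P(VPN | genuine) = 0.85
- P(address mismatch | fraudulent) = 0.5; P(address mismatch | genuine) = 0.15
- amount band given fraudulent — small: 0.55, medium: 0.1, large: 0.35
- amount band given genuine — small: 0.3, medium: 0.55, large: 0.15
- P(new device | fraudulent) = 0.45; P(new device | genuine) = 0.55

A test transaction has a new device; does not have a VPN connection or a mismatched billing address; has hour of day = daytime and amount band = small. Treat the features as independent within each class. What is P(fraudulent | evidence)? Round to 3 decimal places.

0.741

fraudulent: 0.65 × 0.35 × (1−0.55) × (1−0.5) × 0.55 × 0.45 = 0.01266890625
genuine: 0.35 × 0.6 × (1−0.85) × (1−0.15) × 0.3 × 0.55 = 0.004417875
P(fraudulent | x) = 0.01266890625 / 0.01708678125 ≈ 0.741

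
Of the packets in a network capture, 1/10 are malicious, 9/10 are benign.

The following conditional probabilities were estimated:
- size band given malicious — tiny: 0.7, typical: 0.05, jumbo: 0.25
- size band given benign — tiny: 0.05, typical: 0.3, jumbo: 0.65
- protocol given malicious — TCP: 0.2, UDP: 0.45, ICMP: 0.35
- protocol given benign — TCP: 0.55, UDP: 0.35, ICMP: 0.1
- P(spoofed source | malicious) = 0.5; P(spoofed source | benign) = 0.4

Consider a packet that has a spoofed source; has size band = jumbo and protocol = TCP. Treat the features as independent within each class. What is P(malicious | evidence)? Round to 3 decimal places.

0.019

malicious: 0.1 × 0.25 × 0.2 × 0.5 = 0.0025
benign: 0.9 × 0.65 × 0.55 × 0.4 = 0.1287
P(malicious | x) = 0.0025 / 0.1312 ≈ 0.019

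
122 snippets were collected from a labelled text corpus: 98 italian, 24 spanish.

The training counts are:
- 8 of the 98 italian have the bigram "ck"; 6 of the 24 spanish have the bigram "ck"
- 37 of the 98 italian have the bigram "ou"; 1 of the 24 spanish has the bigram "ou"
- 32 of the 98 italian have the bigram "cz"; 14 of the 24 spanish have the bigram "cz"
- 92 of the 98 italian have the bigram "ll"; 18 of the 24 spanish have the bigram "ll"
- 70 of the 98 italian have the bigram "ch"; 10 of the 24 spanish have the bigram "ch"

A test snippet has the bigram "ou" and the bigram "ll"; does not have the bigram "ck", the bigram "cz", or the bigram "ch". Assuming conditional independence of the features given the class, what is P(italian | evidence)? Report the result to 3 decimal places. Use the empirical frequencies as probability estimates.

0.978

italian: (98/122) × (90/98) × (37/98) × (66/98) × (92/98) × (28/98) ≈ 0.0503118
spanish: (24/122) × (18/24) × (1/24) × (10/24) × (18/24) × (14/24) ≈ 0.00112065
P(italian | x) = 0.0503118 / 0.05143245 ≈ 0.978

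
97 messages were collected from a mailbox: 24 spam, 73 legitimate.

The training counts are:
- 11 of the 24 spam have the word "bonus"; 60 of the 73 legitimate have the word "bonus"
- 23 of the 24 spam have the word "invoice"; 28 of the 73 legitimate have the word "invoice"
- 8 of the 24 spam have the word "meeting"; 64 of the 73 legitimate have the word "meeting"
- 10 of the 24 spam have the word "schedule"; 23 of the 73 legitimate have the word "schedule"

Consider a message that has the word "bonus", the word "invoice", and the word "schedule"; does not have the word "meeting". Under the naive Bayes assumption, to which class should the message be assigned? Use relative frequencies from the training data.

spam: (24/97) × (11/24) × (23/24) × (16/24) × (10/24) ≈ 0.030188
legitimate: (73/97) × (60/73) × (28/73) × (9/73) × (23/73) ≈ 0.00921593
Highest score → spam.

spam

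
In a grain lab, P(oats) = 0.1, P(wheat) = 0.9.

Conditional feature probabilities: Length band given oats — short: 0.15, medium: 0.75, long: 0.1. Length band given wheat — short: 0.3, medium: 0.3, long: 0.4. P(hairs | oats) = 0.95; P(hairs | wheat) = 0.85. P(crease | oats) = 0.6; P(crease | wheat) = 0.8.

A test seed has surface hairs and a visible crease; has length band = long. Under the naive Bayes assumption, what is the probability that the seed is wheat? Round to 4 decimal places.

0.9772

oats: 0.1 × 0.1 × 0.95 × 0.6 = 0.0057
wheat: 0.9 × 0.4 × 0.85 × 0.8 = 0.2448
P(wheat | x) = 0.2448 / 0.2505 ≈ 0.9772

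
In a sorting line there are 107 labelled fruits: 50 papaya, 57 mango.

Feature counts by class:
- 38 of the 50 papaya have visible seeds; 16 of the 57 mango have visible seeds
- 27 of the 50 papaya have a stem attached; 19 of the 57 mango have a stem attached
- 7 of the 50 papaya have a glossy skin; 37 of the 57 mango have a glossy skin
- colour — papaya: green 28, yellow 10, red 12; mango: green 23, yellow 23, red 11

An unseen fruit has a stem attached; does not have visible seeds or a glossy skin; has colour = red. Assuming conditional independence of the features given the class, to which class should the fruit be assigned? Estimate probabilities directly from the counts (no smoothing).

papaya: (50/107) × (12/50) × (27/50) × (43/50) × (12/50) ≈ 0.0124997
mango: (57/107) × (41/57) × (19/57) × (20/57) × (11/57) ≈ 0.00864872
Highest score → papaya.

papaya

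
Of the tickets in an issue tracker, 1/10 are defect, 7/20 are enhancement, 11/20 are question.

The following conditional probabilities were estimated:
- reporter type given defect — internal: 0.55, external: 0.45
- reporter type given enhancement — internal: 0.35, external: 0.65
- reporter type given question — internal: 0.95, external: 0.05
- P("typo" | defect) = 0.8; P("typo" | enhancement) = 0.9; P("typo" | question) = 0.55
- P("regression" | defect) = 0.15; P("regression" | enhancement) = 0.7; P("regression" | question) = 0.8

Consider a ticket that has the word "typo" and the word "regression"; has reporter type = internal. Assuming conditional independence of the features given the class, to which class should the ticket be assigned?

defect: 0.1 × 0.55 × 0.8 × 0.15 = 0.0066
enhancement: 0.35 × 0.35 × 0.9 × 0.7 = 0.077175
question: 0.55 × 0.95 × 0.55 × 0.8 = 0.2299
Highest score → question.

question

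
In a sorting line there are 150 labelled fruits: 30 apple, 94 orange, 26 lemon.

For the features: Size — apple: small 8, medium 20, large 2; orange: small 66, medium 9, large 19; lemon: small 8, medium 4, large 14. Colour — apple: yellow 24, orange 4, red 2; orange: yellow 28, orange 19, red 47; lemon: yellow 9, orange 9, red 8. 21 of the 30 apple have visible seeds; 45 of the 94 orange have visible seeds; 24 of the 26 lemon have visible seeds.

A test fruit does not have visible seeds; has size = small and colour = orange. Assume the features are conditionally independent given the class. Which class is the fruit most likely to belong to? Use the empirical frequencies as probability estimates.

apple: (30/150) × (8/30) × (4/30) × (9/30) ≈ 0.00213333
orange: (94/150) × (66/94) × (19/94) × (49/94) ≈ 0.0463603
lemon: (26/150) × (8/26) × (9/26) × (2/26) ≈ 0.00142012
Highest score → orange.

orange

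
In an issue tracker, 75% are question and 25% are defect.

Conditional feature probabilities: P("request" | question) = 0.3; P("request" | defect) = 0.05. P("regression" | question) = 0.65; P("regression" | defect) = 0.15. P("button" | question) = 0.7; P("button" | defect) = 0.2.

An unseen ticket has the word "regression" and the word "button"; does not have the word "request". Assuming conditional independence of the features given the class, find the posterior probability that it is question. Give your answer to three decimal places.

question: 0.75 × (1−0.3) × 0.65 × 0.7 = 0.238875
defect: 0.25 × (1−0.05) × 0.15 × 0.2 = 0.007125
P(question | x) = 0.238875 / 0.246 ≈ 0.971

0.971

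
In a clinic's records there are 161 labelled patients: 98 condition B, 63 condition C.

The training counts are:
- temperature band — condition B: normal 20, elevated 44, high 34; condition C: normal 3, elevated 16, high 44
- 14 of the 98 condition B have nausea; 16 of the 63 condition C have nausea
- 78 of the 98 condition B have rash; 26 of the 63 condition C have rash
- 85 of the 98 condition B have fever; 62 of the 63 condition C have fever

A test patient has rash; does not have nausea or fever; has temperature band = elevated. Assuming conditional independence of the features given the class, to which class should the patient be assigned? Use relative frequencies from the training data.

condition B: (98/161) × (44/98) × (84/98) × (78/98) × (13/98) ≈ 0.0247324
condition C: (63/161) × (16/63) × (47/63) × (26/63) × (1/63) ≈ 0.000485673
Highest score → condition B.

condition B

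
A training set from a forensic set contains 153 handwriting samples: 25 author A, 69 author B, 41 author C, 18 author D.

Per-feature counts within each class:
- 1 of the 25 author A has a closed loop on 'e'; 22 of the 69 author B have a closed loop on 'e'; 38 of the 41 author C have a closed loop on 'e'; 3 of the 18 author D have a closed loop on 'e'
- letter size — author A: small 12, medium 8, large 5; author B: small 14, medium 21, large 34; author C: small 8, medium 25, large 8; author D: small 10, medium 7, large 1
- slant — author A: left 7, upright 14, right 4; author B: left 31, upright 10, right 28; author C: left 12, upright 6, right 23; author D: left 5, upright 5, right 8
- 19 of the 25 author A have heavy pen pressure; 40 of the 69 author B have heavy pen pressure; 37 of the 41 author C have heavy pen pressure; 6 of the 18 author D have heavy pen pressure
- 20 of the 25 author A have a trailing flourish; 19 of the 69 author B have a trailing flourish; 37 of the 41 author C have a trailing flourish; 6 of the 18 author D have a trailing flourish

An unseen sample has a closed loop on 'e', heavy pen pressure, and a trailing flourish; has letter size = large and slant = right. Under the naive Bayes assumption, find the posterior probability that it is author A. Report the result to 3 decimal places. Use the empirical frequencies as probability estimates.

author A: (25/153) × (1/25) × (5/25) × (4/25) × (19/25) × (20/25) ≈ 0.000127163
author B: (69/153) × (22/69) × (34/69) × (28/69) × (40/69) × (19/69) ≈ 0.00458971
author C: (41/153) × (38/41) × (8/41) × (23/41) × (37/41) × (37/41) ≈ 0.02214
author D: (18/153) × (3/18) × (1/18) × (8/18) × (6/18) × (6/18) ≈ 0.0000537938
P(author A | x) = 0.000127163 / 0.0269106668 ≈ 0.005

0.005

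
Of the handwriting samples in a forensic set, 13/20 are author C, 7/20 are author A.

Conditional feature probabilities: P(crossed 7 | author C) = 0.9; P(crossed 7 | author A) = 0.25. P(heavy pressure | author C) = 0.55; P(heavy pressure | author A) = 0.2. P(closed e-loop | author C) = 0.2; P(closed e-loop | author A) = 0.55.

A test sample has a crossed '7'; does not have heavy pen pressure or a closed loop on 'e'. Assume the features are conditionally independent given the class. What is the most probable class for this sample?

author C: 0.65 × 0.9 × (1−0.55) × (1−0.2) = 0.2106
author A: 0.35 × 0.25 × (1−0.2) × (1−0.55) = 0.0315
Highest score → author C.

author C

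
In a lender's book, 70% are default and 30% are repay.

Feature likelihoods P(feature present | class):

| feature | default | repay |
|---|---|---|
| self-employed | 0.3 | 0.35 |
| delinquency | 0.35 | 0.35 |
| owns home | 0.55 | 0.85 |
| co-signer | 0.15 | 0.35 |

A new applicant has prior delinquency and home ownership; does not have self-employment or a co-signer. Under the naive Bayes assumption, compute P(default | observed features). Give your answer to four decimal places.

default: 0.7 × (1−0.3) × 0.35 × 0.55 × (1−0.15) = 0.08017625
repay: 0.3 × (1−0.35) × 0.35 × 0.85 × (1−0.35) = 0.037708125
P(default | x) = 0.08017625 / 0.117884375 ≈ 0.6801

0.6801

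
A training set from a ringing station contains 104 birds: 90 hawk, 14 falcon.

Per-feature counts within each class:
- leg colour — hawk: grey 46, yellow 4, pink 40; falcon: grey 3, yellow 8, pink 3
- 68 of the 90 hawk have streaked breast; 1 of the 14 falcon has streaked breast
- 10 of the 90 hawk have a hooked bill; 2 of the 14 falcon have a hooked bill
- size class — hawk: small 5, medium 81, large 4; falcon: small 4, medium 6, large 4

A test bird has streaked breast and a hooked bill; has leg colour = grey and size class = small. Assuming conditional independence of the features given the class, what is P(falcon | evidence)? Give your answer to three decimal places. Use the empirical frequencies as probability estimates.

hawk: (90/104) × (46/90) × (68/90) × (10/90) × (5/90) ≈ 0.00206289
falcon: (14/104) × (3/14) × (1/14) × (2/14) × (4/14) ≈ 0.0000840996
P(falcon | x) = 0.0000840996 / 0.0021469896 ≈ 0.039

0.039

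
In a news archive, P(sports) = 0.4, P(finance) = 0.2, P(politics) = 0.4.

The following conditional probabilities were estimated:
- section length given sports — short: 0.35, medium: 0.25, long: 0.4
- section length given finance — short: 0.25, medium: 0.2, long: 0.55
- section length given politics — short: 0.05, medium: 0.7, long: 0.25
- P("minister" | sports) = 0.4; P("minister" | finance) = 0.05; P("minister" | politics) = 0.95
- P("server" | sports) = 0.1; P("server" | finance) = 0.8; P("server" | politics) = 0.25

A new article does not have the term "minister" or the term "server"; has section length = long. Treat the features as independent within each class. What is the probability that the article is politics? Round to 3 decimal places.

sports: 0.4 × 0.4 × (1−0.4) × (1−0.1) = 0.0864
finance: 0.2 × 0.55 × (1−0.05) × (1−0.8) = 0.0209
politics: 0.4 × 0.25 × (1−0.95) × (1−0.25) = 0.00375
P(politics | x) = 0.00375 / 0.11105 ≈ 0.034

0.034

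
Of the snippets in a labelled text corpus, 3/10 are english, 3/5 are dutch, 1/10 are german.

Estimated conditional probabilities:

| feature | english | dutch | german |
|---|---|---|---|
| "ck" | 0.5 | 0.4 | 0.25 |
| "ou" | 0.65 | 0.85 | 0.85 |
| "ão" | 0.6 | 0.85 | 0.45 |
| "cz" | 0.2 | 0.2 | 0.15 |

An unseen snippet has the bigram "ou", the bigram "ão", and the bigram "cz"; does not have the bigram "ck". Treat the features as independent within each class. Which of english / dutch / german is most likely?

dutch

english: 0.3 × (1−0.5) × 0.65 × 0.6 × 0.2 = 0.0117
dutch: 0.6 × (1−0.4) × 0.85 × 0.85 × 0.2 = 0.05202
german: 0.1 × (1−0.25) × 0.85 × 0.45 × 0.15 = 0.004303125
Highest score → dutch.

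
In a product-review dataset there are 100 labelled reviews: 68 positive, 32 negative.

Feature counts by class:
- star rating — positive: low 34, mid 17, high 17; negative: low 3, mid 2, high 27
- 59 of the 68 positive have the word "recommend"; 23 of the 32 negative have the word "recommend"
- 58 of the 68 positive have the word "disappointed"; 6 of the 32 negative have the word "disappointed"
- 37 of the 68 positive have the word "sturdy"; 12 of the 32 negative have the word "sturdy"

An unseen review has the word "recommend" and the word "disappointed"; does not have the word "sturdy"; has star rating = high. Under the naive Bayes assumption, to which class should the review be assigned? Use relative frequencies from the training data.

positive: (68/100) × (17/68) × (59/68) × (58/68) × (31/68) ≈ 0.057354
negative: (32/100) × (27/32) × (23/32) × (6/32) × (20/32) = 0.02274169921875
Highest score → positive.

positive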